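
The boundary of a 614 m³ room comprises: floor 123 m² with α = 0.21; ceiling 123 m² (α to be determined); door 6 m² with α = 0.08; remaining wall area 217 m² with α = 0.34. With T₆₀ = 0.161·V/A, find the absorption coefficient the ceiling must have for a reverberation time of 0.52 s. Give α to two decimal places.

0.73

Required total absorption A = 0.161·614/0.52 = 190.10 m².
Absorption from the other surfaces = 123·0.21 + 6·0.08 + 217·0.34 = 100.09 m², so the ceiling must supply 90.01 m² over 123 m².
α = 90.01/123 = 0.732.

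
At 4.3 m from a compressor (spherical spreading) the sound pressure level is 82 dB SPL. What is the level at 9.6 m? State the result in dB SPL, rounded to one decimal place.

Spherical spreading from a point source gives a 20·log₁₀(r₂/r₁) drop.
L₂ = 82 − 20·log₁₀(9.6/4.3) = 82 − 6.976 = 75.02 dB SPL.

75.0 dB SPL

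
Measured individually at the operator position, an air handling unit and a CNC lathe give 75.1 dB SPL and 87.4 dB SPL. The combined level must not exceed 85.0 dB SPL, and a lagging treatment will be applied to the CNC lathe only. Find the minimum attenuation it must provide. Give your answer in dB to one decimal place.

Everything except the CNC lathe sums to 10^(75.1/10) = 3.236e+07 in linear terms, 75.10 dB SPL.
The limit corresponds to 10^(85.0/10) = 3.162e+08; subtracting the fixed part leaves 2.839e+08 for the CNC lathe, i.e. 84.53 dB SPL.
So the CNC lathe must be reduced from 87.4 to 84.53 dB SPL: IL = 2.87 dB.

2.9 dB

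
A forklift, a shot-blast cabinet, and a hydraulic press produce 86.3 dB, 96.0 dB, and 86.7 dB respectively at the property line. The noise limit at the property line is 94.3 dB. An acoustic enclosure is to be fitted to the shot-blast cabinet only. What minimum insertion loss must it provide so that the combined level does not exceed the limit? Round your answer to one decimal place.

3.5 dB

The untreated sources together contribute 10^(86.3/10) + 10^(86.7/10) = 8.943e+08, i.e. 89.51 dB.
To meet 94.3 dB overall, the treated shot-blast cabinet may contribute at most 10^(94.3/10) − 8.943e+08 = 1.797e+09, i.e. 92.55 dB.
So the shot-blast cabinet must be reduced from 96.0 to 92.55 dB: IL = 3.45 dB.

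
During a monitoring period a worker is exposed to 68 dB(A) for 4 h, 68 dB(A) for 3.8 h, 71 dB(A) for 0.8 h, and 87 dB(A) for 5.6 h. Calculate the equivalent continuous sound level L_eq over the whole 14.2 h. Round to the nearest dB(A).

83 dB(A)

L_eq = 10·log₁₀[(1/T)·Σ tᵢ·10^(Lᵢ/10)] with T = 14.2 h.
Σ tᵢ·10^(Lᵢ/10) = 4·10^(68/10) + 3.8·10^(68/10) + 0.8·10^(71/10) + 5.6·10^(87/10) = 2.866e+09.
L_eq = 10·log₁₀(2.866e+09/14.2) = 83.05 dB(A).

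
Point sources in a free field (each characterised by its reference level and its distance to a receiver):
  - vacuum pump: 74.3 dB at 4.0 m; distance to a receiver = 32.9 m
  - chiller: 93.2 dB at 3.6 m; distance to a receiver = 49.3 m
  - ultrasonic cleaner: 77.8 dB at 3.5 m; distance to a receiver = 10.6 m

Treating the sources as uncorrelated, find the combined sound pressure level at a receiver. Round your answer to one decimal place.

72.6 dB

Apply inverse-square spreading to bring every level to the receiver, then sum 10^(L/10).
vacuum pump: 74.3 − 20·log₁₀(32.9/4.0) = 74.3 − 18.30 = 56.00 dB.
chiller: 93.2 − 20·log₁₀(49.3/3.6) = 93.2 − 22.73 = 70.47 dB.
ultrasonic cleaner: 77.8 − 20·log₁₀(10.6/3.5) = 77.8 − 9.62 = 68.18 dB.
Σ 10^(L/10) = 1.811e+07 → L_total = 10·log₁₀(1.811e+07) = 72.58 dB.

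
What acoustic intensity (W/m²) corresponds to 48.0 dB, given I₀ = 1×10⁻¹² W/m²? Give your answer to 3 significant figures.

I/I₀ = 10^(48.0/10) = 6.31e+04, so I = 6.31e+04 × 10⁻¹² W/m².

6.31e-08 W/m²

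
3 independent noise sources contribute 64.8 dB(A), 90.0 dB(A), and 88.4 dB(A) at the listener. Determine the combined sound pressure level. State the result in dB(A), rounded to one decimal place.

92.3 dB(A)

For uncorrelated sources the intensities add, so convert each level to linear form, sum, and take 10·log₁₀ of the total.
Σ 10^(L/10) = 10^(64.8/10) + 10^(90.0/10) + 10^(88.4/10) = 1.695e+09.
L_total = 10·log₁₀(1.695e+09) = 92.29 dB(A).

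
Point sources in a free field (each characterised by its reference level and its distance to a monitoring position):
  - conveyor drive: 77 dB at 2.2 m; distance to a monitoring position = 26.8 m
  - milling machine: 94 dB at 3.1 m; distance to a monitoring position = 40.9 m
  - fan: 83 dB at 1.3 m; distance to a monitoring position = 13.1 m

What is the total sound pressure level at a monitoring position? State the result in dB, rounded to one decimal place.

Propagate each source to the receiver with L = L_ref − 20·log₁₀(r/r_ref), then add intensities.
conveyor drive: 77 − 20·log₁₀(26.8/2.2) = 77 − 21.71 = 55.29 dB.
milling machine: 94 − 20·log₁₀(40.9/3.1) = 94 − 22.41 = 71.59 dB.
fan: 83 − 20·log₁₀(13.1/1.3) = 83 − 20.07 = 62.93 dB.
Σ 10^(L/10) = 1.673e+07 → L_total = 10·log₁₀(1.673e+07) = 72.24 dB.

72.2 dB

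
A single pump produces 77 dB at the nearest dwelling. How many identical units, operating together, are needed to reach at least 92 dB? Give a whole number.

Need L₁ + 10·log₁₀ N ≥ 92, i.e. log₁₀ N ≥ 1.50.
N ≥ 10^(15.0/10) = 31.623, so N = 32.

32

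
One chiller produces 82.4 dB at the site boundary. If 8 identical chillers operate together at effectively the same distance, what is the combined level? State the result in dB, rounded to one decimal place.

91.4 dB

N identical incoherent sources raise the level by 10·log₁₀ N.
L_total = 82.4 + 10·log₁₀(8) = 82.4 + 9.031 = 91.43 dB.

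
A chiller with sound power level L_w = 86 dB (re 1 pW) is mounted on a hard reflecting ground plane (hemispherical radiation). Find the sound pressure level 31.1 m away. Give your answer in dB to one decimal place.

48.2 dB

The power spreads over a hemisphere of area 2π·r², so L_p = L_w − 10·log₁₀(2π·r²).
2π·r² = 6077 m², 10·log₁₀ of that is 37.837 dB.
L_p = 86 − 37.837 = 48.16 dB.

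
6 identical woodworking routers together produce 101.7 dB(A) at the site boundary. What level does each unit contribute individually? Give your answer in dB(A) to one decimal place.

93.9 dB(A)

For N identical incoherent sources L_total = L₁ + 10·log₁₀ N, so L₁ = 101.7 − 10·log₁₀(6) = 101.7 − 7.782.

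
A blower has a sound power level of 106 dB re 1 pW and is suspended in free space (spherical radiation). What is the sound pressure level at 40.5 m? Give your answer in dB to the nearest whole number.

The power spreads over a sphere of area 4π·r², so L_p = L_w − 10·log₁₀(4π·r²).
4π·r² = 2.061e+04 m², 10·log₁₀ of that is 43.141 dB.
L_p = 106 − 43.141 = 62.86 dB.

63 dB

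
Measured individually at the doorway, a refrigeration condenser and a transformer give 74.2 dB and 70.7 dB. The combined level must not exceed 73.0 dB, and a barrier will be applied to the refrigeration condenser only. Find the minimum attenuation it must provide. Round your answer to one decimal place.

5.1 dB

Fixed contribution from the other source: Σ 10^(L/10) = 10^(70.7/10) = 1.175e+07 (70.70 dB).
To meet 73.0 dB overall, the treated refrigeration condenser may contribute at most 10^(73.0/10) − 1.175e+07 = 8.204e+06, i.e. 69.14 dB.
So the refrigeration condenser must be reduced from 74.2 to 69.14 dB: IL = 5.06 dB.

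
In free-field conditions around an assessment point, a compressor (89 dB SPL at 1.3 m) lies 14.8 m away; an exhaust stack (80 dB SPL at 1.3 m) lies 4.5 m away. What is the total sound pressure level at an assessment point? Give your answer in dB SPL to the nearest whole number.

72 dB SPL

Propagate each source to the receiver with L = L_ref − 20·log₁₀(r/r_ref), then add intensities.
compressor: 89 − 20·log₁₀(14.8/1.3) = 89 − 21.13 = 67.87 dB SPL.
exhaust stack: 80 − 20·log₁₀(4.5/1.3) = 80 − 10.79 = 69.21 dB SPL.
Σ 10^(L/10) = 1.447e+07 → L_total = 10·log₁₀(1.447e+07) = 71.61 dB SPL.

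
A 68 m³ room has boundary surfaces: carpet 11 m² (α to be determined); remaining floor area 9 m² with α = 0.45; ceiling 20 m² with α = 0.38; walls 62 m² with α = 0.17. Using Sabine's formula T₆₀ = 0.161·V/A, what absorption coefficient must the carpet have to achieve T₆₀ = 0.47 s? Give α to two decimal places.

0.10

From T₆₀ = 0.161·V/A, the target T₆₀ = 0.47 s needs A = 0.161·68/0.47 = 23.29 m².
Absorption from the other surfaces = 9·0.45 + 20·0.38 + 62·0.17 = 22.19 m², so the carpet must supply 1.10 m² over 11 m².
α = 1.10/11 = 0.100.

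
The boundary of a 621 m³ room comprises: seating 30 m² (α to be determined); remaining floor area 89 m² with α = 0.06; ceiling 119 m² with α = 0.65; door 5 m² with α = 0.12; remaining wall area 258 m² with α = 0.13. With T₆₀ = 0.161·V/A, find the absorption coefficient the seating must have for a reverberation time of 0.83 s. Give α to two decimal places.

0.12

Required total absorption A = 0.161·621/0.83 = 120.46 m².
Absorption from the other surfaces = 89·0.06 + 119·0.65 + 5·0.12 + 258·0.13 = 116.83 m², so the seating must supply 3.63 m² over 30 m².
α = 3.63/30 = 0.121.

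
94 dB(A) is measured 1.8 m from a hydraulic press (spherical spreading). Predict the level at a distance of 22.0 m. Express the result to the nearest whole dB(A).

72 dB(A)

Spherical spreading from a point source gives a 20·log₁₀(r₂/r₁) drop.
L₂ = 94 − 20·log₁₀(22.0/1.8) = 94 − 21.743 = 72.26 dB(A).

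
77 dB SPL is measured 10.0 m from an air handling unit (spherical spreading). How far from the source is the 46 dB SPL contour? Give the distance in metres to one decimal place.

354.8 m

For a point source L₁ − L₂ = 20·log₁₀(r₂/r₁), so r₂ = r₁·10^((L₁−L₂)/20).
r₂ = 10.0·10^((77−46)/20) = 10.0·10^(31.0/20) = 354.81 m.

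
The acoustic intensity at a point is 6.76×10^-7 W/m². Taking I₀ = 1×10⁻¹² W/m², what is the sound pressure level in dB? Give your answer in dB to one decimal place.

58.3 dB

I/I₀ = 6.76×10^-7/10⁻¹² = 6.76×10^5, and L = 10·log₁₀(I/I₀).
L = 10·(0.8299 + 5) = 58.30 dB.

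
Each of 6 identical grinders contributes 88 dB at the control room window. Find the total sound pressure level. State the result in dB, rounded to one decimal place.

L_total = L₁ + 10·log₁₀ N for N identical incoherent sources.
L_total = 88 + 10·log₁₀(6) = 88 + 7.782 = 95.78 dB.

95.8 dB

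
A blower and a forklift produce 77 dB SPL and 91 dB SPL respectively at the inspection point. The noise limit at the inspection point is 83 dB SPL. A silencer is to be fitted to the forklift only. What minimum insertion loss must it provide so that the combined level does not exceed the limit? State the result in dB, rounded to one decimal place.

Everything except the forklift sums to 10^(77/10) = 5.012e+07 in linear terms, 77.00 dB SPL.
The limit corresponds to 10^(83/10) = 1.995e+08; subtracting the fixed part leaves 1.494e+08 for the forklift, i.e. 81.74 dB SPL.
So the forklift must be reduced from 91 to 81.74 dB SPL: IL = 9.26 dB.

9.3 dB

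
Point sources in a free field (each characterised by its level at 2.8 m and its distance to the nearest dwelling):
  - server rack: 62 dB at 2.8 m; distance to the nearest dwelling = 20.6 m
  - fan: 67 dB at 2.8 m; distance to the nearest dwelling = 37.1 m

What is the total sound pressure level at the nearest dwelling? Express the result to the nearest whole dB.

48 dB

First find each source's level at the receiver (point-source: −20·log₁₀(r/r_ref)), then combine on an intensity basis.
server rack: 62 − 20·log₁₀(20.6/2.8) = 62 − 17.33 = 44.67 dB.
fan: 67 − 20·log₁₀(37.1/2.8) = 67 − 22.44 = 44.56 dB.
Σ 10^(L/10) = 5.783e+04 → L_total = 10·log₁₀(5.783e+04) = 47.62 dB.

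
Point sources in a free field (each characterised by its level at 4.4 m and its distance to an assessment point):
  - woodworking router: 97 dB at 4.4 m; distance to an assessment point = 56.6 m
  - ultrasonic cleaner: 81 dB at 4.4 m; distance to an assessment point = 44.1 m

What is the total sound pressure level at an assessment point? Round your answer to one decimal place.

75.0 dB

Apply inverse-square spreading to bring every level to the receiver, then sum 10^(L/10).
woodworking router: 97 − 20·log₁₀(56.6/4.4) = 97 − 22.19 = 74.81 dB.
ultrasonic cleaner: 81 − 20·log₁₀(44.1/4.4) = 81 − 20.02 = 60.98 dB.
Σ 10^(L/10) = 3.154e+07 → L_total = 10·log₁₀(3.154e+07) = 74.99 dB.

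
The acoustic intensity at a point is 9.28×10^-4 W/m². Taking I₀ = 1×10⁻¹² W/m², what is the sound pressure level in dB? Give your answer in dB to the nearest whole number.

90 dB

I/I₀ = 9.28×10^-4/10⁻¹² = 9.28×10^8, and L = 10·log₁₀(I/I₀).
L = 10·(0.9675 + 8) = 89.68 dB.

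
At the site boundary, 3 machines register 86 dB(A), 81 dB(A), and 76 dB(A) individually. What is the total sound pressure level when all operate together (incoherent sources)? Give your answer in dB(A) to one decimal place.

Incoherent sources combine by intensity addition: L_total = 10·log₁₀(Σ 10^(L_i/10)).
Σ 10^(L/10) = 10^(86/10) + 10^(81/10) + 10^(76/10) = 5.638e+08.
L_total = 10·log₁₀(5.638e+08) = 87.51 dB(A).

87.5 dB(A)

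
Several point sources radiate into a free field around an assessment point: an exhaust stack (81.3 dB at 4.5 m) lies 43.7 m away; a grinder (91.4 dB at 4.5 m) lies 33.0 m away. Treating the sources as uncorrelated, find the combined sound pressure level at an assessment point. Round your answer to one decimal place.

74.3 dB

Apply inverse-square spreading to bring every level to the receiver, then sum 10^(L/10).
exhaust stack: 81.3 − 20·log₁₀(43.7/4.5) = 81.3 − 19.75 = 61.55 dB.
grinder: 91.4 − 20·log₁₀(33.0/4.5) = 91.4 − 17.31 = 74.09 dB.
Σ 10^(L/10) = 2.710e+07 → L_total = 10·log₁₀(2.710e+07) = 74.33 dB.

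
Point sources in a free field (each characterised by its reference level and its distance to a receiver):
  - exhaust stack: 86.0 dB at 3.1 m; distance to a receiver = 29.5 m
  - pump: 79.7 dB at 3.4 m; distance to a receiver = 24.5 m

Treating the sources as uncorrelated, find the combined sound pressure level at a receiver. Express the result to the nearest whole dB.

68 dB

Propagate each source to the receiver with L = L_ref − 20·log₁₀(r/r_ref), then add intensities.
exhaust stack: 86.0 − 20·log₁₀(29.5/3.1) = 86.0 − 19.57 = 66.43 dB.
pump: 79.7 − 20·log₁₀(24.5/3.4) = 79.7 − 17.15 = 62.55 dB.
Σ 10^(L/10) = 6.194e+06 → L_total = 10·log₁₀(6.194e+06) = 67.92 dB.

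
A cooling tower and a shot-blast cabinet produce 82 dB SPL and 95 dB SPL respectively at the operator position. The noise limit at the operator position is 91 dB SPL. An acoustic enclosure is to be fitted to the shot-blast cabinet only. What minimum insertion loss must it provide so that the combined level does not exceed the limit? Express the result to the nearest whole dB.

5 dB

The untreated sources together contribute 10^(82/10) = 1.585e+08, i.e. 82.00 dB SPL.
To meet 91 dB SPL overall, the treated shot-blast cabinet may contribute at most 10^(91/10) − 1.585e+08 = 1.100e+09, i.e. 90.42 dB SPL.
So the shot-blast cabinet must be reduced from 95 to 90.42 dB SPL: IL = 4.58 dB.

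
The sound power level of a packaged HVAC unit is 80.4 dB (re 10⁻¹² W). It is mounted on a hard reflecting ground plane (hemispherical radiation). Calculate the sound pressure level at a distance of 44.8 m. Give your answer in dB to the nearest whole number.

39 dB

L_p = L_w − 10·log₁₀(2π·r²) with r = 44.8 m.
2π·r² = 1.261e+04 m², 10·log₁₀ of that is 41.007 dB.
L_p = 80.4 − 41.007 = 39.39 dB.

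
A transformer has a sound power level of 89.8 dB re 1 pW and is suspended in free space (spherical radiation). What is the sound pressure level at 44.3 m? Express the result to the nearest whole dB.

L_p = L_w − 10·log₁₀(4π·r²) with r = 44.3 m.
4π·r² = 2.466e+04 m², 10·log₁₀ of that is 43.920 dB.
L_p = 89.8 − 43.920 = 45.88 dB.

46 dB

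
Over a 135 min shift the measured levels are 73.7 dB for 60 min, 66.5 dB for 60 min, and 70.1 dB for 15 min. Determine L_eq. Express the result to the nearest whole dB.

L_eq = 10·log₁₀[(1/T)·Σ tᵢ·10^(Lᵢ/10)] with T = 135 min.
Σ tᵢ·10^(Lᵢ/10) = 60·10^(73.7/10) + 60·10^(66.5/10) + 15·10^(70.1/10) = 1.828e+09.
L_eq = 10·log₁₀(1.828e+09/135) = 71.32 dB.

71 dB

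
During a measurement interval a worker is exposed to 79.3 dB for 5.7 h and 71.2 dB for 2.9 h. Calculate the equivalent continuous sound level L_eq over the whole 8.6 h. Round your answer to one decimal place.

The energy average is taken in the linear domain: L_eq = 10·log₁₀[(Σ tᵢ·10^(Lᵢ/10))/T], T = 8.6 h.
Σ tᵢ·10^(Lᵢ/10) = 5.7·10^(79.3/10) + 2.9·10^(71.2/10) = 5.234e+08.
L_eq = 10·log₁₀(5.234e+08/8.6) = 77.84 dB.

77.8 dB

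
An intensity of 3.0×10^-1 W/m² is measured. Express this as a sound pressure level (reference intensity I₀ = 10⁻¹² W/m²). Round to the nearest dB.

115 dB

I/I₀ = 3.0×10^-1/10⁻¹² = 3.0×10^11, and L = 10·log₁₀(I/I₀).
L = 10·(0.4771 + 11) = 114.77 dB.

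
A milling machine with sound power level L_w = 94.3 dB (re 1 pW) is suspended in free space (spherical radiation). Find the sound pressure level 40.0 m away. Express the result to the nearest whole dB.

Free-field spherical radiation: L_p = L_w − 10·log₁₀(4π·r²), r = 40.0 m.
4π·r² = 2.011e+04 m², 10·log₁₀ of that is 43.033 dB.
L_p = 94.3 − 43.033 = 51.27 dB.

51 dB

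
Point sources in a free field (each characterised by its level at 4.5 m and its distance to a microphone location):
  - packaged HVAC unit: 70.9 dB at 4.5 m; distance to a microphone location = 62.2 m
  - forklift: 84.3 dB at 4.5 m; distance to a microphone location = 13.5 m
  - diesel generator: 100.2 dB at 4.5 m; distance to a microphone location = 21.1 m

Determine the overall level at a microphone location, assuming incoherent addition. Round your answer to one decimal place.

First find each source's level at the receiver (point-source: −20·log₁₀(r/r_ref)), then combine on an intensity basis.
packaged HVAC unit: 70.9 − 20·log₁₀(62.2/4.5) = 70.9 − 22.81 = 48.09 dB.
forklift: 84.3 − 20·log₁₀(13.5/4.5) = 84.3 − 9.54 = 74.76 dB.
diesel generator: 100.2 − 20·log₁₀(21.1/4.5) = 100.2 − 13.42 = 86.78 dB.
Σ 10^(L/10) = 5.062e+08 → L_total = 10·log₁₀(5.062e+08) = 87.04 dB.

87.0 dB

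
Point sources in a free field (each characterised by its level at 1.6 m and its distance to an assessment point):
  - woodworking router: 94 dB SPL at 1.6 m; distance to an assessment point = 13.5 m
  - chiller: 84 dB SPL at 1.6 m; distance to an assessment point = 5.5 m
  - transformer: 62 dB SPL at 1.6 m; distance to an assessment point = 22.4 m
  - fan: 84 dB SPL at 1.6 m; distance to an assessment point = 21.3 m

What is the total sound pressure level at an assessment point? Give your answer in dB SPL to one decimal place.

77.6 dB SPL

Apply inverse-square spreading to bring every level to the receiver, then sum 10^(L/10).
woodworking router: 94 − 20·log₁₀(13.5/1.6) = 94 − 18.52 = 75.48 dB SPL.
chiller: 84 − 20·log₁₀(5.5/1.6) = 84 − 10.72 = 73.28 dB SPL.
transformer: 62 − 20·log₁₀(22.4/1.6) = 62 − 22.92 = 39.08 dB SPL.
fan: 84 − 20·log₁₀(21.3/1.6) = 84 − 22.49 = 61.51 dB SPL.
Σ 10^(L/10) = 5.797e+07 → L_total = 10·log₁₀(5.797e+07) = 77.63 dB SPL.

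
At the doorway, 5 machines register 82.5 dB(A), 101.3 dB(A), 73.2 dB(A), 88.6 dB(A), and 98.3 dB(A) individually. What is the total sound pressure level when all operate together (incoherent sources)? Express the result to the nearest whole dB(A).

For uncorrelated sources the intensities add, so convert each level to linear form, sum, and take 10·log₁₀ of the total.
Σ 10^(L/10) = 10^(82.5/10) + 10^(101.3/10) + 10^(73.2/10) + 10^(88.6/10) + 10^(98.3/10) = 2.117e+10.
L_total = 10·log₁₀(2.117e+10) = 103.26 dB(A).

103 dB(A)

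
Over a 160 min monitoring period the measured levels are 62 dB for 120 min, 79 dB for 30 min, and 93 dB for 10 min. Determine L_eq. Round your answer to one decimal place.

L_eq = 10·log₁₀[(1/T)·Σ tᵢ·10^(Lᵢ/10)] with T = 160 min.
Σ tᵢ·10^(Lᵢ/10) = 120·10^(62/10) + 30·10^(79/10) + 10·10^(93/10) = 2.253e+10.
L_eq = 10·log₁₀(2.253e+10/160) = 81.49 dB.

81.5 dB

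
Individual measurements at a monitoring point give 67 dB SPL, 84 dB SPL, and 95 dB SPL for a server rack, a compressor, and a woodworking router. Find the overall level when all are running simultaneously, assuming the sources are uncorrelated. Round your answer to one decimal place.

95.3 dB SPL

For uncorrelated sources the intensities add, so convert each level to linear form, sum, and take 10·log₁₀ of the total.
Σ 10^(L/10) = 10^(67/10) + 10^(84/10) + 10^(95/10) = 3.418e+09.
L_total = 10·log₁₀(3.418e+09) = 95.34 dB SPL.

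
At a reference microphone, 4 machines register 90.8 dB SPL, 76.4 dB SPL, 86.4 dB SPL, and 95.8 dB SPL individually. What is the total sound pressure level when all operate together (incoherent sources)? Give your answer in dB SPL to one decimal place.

97.4 dB SPL

For uncorrelated sources the intensities add, so convert each level to linear form, sum, and take 10·log₁₀ of the total.
Σ 10^(L/10) = 10^(90.8/10) + 10^(76.4/10) + 10^(86.4/10) + 10^(95.8/10) = 5.484e+09.
L_total = 10·log₁₀(5.484e+09) = 97.39 dB SPL.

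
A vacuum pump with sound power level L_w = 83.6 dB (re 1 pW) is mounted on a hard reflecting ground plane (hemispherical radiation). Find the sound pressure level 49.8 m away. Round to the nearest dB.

42 dB

Free-field hemispherical radiation: L_p = L_w − 10·log₁₀(2π·r²), r = 49.8 m.
2π·r² = 1.558e+04 m², 10·log₁₀ of that is 41.926 dB.
L_p = 83.6 − 41.926 = 41.67 dB.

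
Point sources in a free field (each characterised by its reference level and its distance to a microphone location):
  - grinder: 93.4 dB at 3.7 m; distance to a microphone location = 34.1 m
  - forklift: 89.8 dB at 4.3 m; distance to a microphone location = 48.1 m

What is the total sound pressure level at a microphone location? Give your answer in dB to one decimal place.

Apply inverse-square spreading to bring every level to the receiver, then sum 10^(L/10).
grinder: 93.4 − 20·log₁₀(34.1/3.7) = 93.4 − 19.29 = 74.11 dB.
forklift: 89.8 − 20·log₁₀(48.1/4.3) = 89.8 − 20.97 = 68.83 dB.
Σ 10^(L/10) = 3.339e+07 → L_total = 10·log₁₀(3.339e+07) = 75.24 dB.

75.2 dB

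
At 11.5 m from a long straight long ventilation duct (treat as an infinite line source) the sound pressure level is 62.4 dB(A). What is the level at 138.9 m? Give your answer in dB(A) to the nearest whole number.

For a line source, L₂ = L₁ − 10·log₁₀(r₂/r₁).
L₂ = 62.4 − 10·log₁₀(138.9/11.5) = 62.4 − 10.820 = 51.58 dB(A).

52 dB(A)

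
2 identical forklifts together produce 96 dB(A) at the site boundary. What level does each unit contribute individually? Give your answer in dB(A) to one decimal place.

93.0 dB(A)

2 equal contributions raise the level by 10·log₁₀ 2 = 3.010 dB, so each unit alone gives 96 − 3.010.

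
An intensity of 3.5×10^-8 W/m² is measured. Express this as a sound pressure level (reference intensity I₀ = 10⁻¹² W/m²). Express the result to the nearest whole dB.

45 dB

I/I₀ = 3.5×10^-8/10⁻¹² = 3.5×10^4, and L = 10·log₁₀(I/I₀).
L = 10·(0.5441 + 4) = 45.44 dB.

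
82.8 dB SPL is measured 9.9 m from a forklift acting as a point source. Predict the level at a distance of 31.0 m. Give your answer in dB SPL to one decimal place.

72.9 dB SPL

Point-source attenuation: ΔL = 20·log₁₀(r₂/r₁) = 20·log₁₀(31.0/9.9) = 9.915 dB.
L₂ = 82.8 − 20·log₁₀(31.0/9.9) = 82.8 − 9.915 = 72.89 dB SPL.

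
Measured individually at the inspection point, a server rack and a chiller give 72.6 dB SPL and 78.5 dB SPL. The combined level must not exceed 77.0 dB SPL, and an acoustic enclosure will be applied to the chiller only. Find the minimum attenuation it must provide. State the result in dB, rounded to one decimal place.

Fixed contribution from the other source: Σ 10^(L/10) = 10^(72.6/10) = 1.820e+07 (72.60 dB SPL).
To meet 77.0 dB SPL overall, the treated chiller may contribute at most 10^(77.0/10) − 1.820e+07 = 3.192e+07, i.e. 75.04 dB SPL.
So the chiller must be reduced from 78.5 to 75.04 dB SPL: IL = 3.46 dB.

3.5 dB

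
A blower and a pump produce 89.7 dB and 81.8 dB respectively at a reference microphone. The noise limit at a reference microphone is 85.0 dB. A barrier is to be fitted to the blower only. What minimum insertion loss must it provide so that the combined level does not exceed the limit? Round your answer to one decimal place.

Everything except the blower sums to 10^(81.8/10) = 1.514e+08 in linear terms, 81.80 dB.
The limit corresponds to 10^(85.0/10) = 3.162e+08; subtracting the fixed part leaves 1.649e+08 for the blower, i.e. 82.17 dB.
So the blower must be reduced from 89.7 to 82.17 dB: IL = 7.53 dB.

7.5 dB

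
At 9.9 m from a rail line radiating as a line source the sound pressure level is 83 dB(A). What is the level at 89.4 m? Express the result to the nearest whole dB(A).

73 dB(A)

For a line source, L₂ = L₁ − 10·log₁₀(r₂/r₁).
L₂ = 83 − 10·log₁₀(89.4/9.9) = 83 − 9.557 = 73.44 dB(A).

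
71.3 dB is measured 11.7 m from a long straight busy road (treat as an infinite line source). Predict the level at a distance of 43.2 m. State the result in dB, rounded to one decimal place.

65.6 dB

For a line source, L₂ = L₁ − 10·log₁₀(r₂/r₁).
L₂ = 71.3 − 10·log₁₀(43.2/11.7) = 71.3 − 5.673 = 65.63 dB.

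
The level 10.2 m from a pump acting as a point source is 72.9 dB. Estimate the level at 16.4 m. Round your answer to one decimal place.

Point-source attenuation: ΔL = 20·log₁₀(r₂/r₁) = 20·log₁₀(16.4/10.2) = 4.125 dB.
L₂ = 72.9 − 20·log₁₀(16.4/10.2) = 72.9 − 4.125 = 68.78 dB.

68.8 dB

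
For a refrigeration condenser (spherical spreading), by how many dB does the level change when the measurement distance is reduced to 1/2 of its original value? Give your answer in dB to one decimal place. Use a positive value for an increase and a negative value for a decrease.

+6.0 dB

A point source loses 6 dB per doubling of distance; generally ΔL = −20·log₁₀(r₂/r₁).
ΔL = −20·log₁₀(0.5) = +6.02 dB.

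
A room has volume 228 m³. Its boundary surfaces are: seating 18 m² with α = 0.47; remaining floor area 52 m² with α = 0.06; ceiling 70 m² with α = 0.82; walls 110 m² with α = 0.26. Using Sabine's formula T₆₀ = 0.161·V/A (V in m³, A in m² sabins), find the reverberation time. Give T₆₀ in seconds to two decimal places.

Total absorption A = 18·0.47 + 52·0.06 + 70·0.82 + 110·0.26 = 97.58 m² sabins.
T₆₀ = 0.161·V/A = 0.161·228/97.58 = 0.376 s.

0.38 s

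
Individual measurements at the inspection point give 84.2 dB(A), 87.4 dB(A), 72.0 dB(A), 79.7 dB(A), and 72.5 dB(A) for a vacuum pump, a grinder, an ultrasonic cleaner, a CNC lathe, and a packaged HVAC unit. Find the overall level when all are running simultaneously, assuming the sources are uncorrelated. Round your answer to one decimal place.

For uncorrelated sources the intensities add, so convert each level to linear form, sum, and take 10·log₁₀ of the total.
Σ 10^(L/10) = 10^(84.2/10) + 10^(87.4/10) + 10^(72.0/10) + 10^(79.7/10) + 10^(72.5/10) = 9.395e+08.
L_total = 10·log₁₀(9.395e+08) = 89.73 dB(A).

89.7 dB(A)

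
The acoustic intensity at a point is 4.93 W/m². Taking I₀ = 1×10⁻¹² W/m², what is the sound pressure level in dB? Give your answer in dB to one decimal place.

126.9 dB

Dividing by I₀ shifts the exponent by 12: I/I₀ = 4.93×10^12.
L = 10·(0.6928 + 12) = 126.93 dB.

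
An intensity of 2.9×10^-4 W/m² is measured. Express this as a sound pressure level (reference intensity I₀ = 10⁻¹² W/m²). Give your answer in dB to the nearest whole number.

85 dB

Dividing by I₀ shifts the exponent by 12: I/I₀ = 2.9×10^8.
L = 10·(0.4624 + 8) = 84.62 dB.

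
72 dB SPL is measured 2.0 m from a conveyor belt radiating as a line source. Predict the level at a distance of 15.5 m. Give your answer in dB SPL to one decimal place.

For a line source, L₂ = L₁ − 10·log₁₀(r₂/r₁).
L₂ = 72 − 10·log₁₀(15.5/2.0) = 72 − 8.893 = 63.11 dB SPL.

63.1 dB SPL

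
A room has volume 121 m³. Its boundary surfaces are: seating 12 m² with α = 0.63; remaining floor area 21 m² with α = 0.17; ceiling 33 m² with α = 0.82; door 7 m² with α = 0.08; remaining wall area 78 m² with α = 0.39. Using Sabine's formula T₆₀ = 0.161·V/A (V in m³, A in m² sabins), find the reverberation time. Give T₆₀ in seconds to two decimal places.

A = Σ Sᵢαᵢ = 12·0.63 + 21·0.17 + 33·0.82 + 7·0.08 + 78·0.39 = 69.17 m².
T₆₀ = 0.161 × 121 / 69.17 = 0.282 s.

0.28 s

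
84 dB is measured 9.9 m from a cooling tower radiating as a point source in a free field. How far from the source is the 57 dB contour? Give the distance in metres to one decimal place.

221.6 m

The 27.0 dB drop corresponds to a distance ratio of 10^(27.0/20) for a point source.
r₂ = 9.9·10^((84−57)/20) = 9.9·10^(27.0/20) = 221.63 m.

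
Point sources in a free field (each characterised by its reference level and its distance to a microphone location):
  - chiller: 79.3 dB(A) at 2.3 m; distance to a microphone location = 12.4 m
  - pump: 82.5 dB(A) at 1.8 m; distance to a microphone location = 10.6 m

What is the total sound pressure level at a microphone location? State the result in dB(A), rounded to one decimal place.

69.1 dB(A)

First find each source's level at the receiver (point-source: −20·log₁₀(r/r_ref)), then combine on an intensity basis.
chiller: 79.3 − 20·log₁₀(12.4/2.3) = 79.3 − 14.63 = 64.67 dB(A).
pump: 82.5 − 20·log₁₀(10.6/1.8) = 82.5 − 15.40 = 67.10 dB(A).
Σ 10^(L/10) = 8.056e+06 → L_total = 10·log₁₀(8.056e+06) = 69.06 dB(A).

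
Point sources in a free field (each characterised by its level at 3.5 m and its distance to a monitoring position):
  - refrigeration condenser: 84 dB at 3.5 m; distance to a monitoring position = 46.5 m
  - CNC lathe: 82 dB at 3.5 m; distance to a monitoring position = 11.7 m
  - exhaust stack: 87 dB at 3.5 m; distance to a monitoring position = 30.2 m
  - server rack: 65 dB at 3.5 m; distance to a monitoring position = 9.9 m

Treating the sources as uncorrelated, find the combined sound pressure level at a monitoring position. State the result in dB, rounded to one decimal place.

First find each source's level at the receiver (point-source: −20·log₁₀(r/r_ref)), then combine on an intensity basis.
refrigeration condenser: 84 − 20·log₁₀(46.5/3.5) = 84 − 22.47 = 61.53 dB.
CNC lathe: 82 − 20·log₁₀(11.7/3.5) = 82 − 10.48 = 71.52 dB.
exhaust stack: 87 − 20·log₁₀(30.2/3.5) = 87 − 18.72 = 68.28 dB.
server rack: 65 − 20·log₁₀(9.9/3.5) = 65 − 9.03 = 55.97 dB.
Σ 10^(L/10) = 2.273e+07 → L_total = 10·log₁₀(2.273e+07) = 73.57 dB.

73.6 dB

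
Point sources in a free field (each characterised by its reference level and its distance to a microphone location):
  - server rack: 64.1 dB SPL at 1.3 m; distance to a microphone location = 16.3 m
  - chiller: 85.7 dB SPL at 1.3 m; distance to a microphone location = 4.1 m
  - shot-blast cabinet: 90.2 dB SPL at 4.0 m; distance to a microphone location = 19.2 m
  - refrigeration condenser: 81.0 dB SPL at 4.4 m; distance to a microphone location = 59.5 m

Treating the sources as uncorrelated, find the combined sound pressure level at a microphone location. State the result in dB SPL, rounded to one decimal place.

79.2 dB SPL

Apply inverse-square spreading to bring every level to the receiver, then sum 10^(L/10).
server rack: 64.1 − 20·log₁₀(16.3/1.3) = 64.1 − 21.96 = 42.14 dB SPL.
chiller: 85.7 − 20·log₁₀(4.1/1.3) = 85.7 − 9.98 = 75.72 dB SPL.
shot-blast cabinet: 90.2 − 20·log₁₀(19.2/4.0) = 90.2 − 13.62 = 76.58 dB SPL.
refrigeration condenser: 81.0 − 20·log₁₀(59.5/4.4) = 81.0 − 22.62 = 58.38 dB SPL.
Σ 10^(L/10) = 8.351e+07 → L_total = 10·log₁₀(8.351e+07) = 79.22 dB SPL.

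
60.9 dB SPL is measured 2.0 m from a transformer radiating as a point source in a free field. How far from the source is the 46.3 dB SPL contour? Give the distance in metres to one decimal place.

10.7 m

The 14.6 dB drop corresponds to a distance ratio of 10^(14.6/20) for a point source.
r₂ = 2.0·10^((60.9−46.3)/20) = 2.0·10^(14.6/20) = 10.74 m.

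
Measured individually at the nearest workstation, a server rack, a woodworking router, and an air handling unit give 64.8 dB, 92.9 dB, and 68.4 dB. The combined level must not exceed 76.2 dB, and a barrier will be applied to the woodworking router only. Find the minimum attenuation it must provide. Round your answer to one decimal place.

17.9 dB

Everything except the woodworking router sums to 10^(64.8/10) + 10^(68.4/10) = 9.938e+06 in linear terms, 69.97 dB.
The limit corresponds to 10^(76.2/10) = 4.169e+07; subtracting the fixed part leaves 3.175e+07 for the woodworking router, i.e. 75.02 dB.
So the woodworking router must be reduced from 92.9 to 75.02 dB: IL = 17.88 dB.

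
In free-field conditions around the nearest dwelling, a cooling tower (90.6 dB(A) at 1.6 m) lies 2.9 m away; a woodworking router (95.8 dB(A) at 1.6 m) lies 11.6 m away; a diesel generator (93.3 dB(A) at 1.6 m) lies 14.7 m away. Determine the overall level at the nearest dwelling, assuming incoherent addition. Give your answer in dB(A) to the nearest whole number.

87 dB(A)

Apply inverse-square spreading to bring every level to the receiver, then sum 10^(L/10).
cooling tower: 90.6 − 20·log₁₀(2.9/1.6) = 90.6 − 5.17 = 85.43 dB(A).
woodworking router: 95.8 − 20·log₁₀(11.6/1.6) = 95.8 − 17.21 = 78.59 dB(A).
diesel generator: 93.3 − 20·log₁₀(14.7/1.6) = 93.3 − 19.26 = 74.04 dB(A).
Σ 10^(L/10) = 4.472e+08 → L_total = 10·log₁₀(4.472e+08) = 86.50 dB(A).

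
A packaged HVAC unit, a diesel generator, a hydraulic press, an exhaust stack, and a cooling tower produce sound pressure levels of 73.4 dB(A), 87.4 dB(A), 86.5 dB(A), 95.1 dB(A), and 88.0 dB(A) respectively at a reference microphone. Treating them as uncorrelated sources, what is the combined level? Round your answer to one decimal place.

For uncorrelated sources the intensities add, so convert each level to linear form, sum, and take 10·log₁₀ of the total.
Σ 10^(L/10) = 10^(73.4/10) + 10^(87.4/10) + 10^(86.5/10) + 10^(95.1/10) + 10^(88.0/10) = 4.885e+09.
L_total = 10·log₁₀(4.885e+09) = 96.89 dB(A).

96.9 dB(A)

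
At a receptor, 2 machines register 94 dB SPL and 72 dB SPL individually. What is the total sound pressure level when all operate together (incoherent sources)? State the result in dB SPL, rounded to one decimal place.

94.0 dB SPL

For uncorrelated sources the intensities add, so convert each level to linear form, sum, and take 10·log₁₀ of the total.
Σ 10^(L/10) = 10^(94/10) + 10^(72/10) = 2.528e+09.
L_total = 10·log₁₀(2.528e+09) = 94.03 dB SPL.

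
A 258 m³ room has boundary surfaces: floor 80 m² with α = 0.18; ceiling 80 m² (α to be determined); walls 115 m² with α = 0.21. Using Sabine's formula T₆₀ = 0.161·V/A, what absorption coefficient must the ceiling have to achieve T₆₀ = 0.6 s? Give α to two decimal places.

0.38

A = 0.161·V/T₆₀ = 0.161·258/0.6 = 69.23 m² sabins.
Absorption from the other surfaces = 80·0.18 + 115·0.21 = 38.55 m², so the ceiling must supply 30.68 m² over 80 m².
α = 30.68/80 = 0.384.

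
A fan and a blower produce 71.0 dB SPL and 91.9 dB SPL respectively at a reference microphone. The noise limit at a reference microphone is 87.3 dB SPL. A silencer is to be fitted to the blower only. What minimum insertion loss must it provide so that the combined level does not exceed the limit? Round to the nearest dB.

5 dB

Fixed contribution from the other source: Σ 10^(L/10) = 10^(71.0/10) = 1.259e+07 (71.00 dB SPL).
The limit corresponds to 10^(87.3/10) = 5.370e+08; subtracting the fixed part leaves 5.244e+08 for the blower, i.e. 87.20 dB SPL.
So the blower must be reduced from 91.9 to 87.20 dB SPL: IL = 4.70 dB.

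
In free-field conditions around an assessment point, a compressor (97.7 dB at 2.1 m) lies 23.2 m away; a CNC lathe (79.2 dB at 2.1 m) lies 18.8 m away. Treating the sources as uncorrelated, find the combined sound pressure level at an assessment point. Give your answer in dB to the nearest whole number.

Apply inverse-square spreading to bring every level to the receiver, then sum 10^(L/10).
compressor: 97.7 − 20·log₁₀(23.2/2.1) = 97.7 − 20.87 = 76.83 dB.
CNC lathe: 79.2 − 20·log₁₀(18.8/2.1) = 79.2 − 19.04 = 60.16 dB.
Σ 10^(L/10) = 4.928e+07 → L_total = 10·log₁₀(4.928e+07) = 76.93 dB.

77 dB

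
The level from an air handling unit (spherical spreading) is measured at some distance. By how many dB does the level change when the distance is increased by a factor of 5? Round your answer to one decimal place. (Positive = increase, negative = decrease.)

With spherical spreading the level changes by −20·log₁₀(r₂/r₁).
ΔL = −20·log₁₀(5) = -13.98 dB.

-14.0 dB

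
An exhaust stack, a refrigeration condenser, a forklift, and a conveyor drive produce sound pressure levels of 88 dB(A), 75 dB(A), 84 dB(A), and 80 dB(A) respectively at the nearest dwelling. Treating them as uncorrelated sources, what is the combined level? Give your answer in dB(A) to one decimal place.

90.1 dB(A)

For uncorrelated sources the intensities add, so convert each level to linear form, sum, and take 10·log₁₀ of the total.
Σ 10^(L/10) = 10^(88/10) + 10^(75/10) + 10^(84/10) + 10^(80/10) = 1.014e+09.
L_total = 10·log₁₀(1.014e+09) = 90.06 dB(A).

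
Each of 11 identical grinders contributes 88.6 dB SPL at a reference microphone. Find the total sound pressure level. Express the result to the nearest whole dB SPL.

99 dB SPL

N identical incoherent sources raise the level by 10·log₁₀ N.
L_total = 88.6 + 10·log₁₀(11) = 88.6 + 10.414 = 99.01 dB SPL.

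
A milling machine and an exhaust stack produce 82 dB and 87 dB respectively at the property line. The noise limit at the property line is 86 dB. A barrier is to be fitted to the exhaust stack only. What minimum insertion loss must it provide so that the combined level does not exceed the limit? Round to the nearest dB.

3 dB

Everything except the exhaust stack sums to 10^(82/10) = 1.585e+08 in linear terms, 82.00 dB.
The limit corresponds to 10^(86/10) = 3.981e+08; subtracting the fixed part leaves 2.396e+08 for the exhaust stack, i.e. 83.80 dB.
Required insertion loss = 87 − 83.80 = 3.20 dB.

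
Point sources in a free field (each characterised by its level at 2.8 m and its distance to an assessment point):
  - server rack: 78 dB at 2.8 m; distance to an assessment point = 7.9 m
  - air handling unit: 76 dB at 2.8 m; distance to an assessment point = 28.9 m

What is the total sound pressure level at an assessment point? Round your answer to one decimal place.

First find each source's level at the receiver (point-source: −20·log₁₀(r/r_ref)), then combine on an intensity basis.
server rack: 78 − 20·log₁₀(7.9/2.8) = 78 − 9.01 = 68.99 dB.
air handling unit: 76 − 20·log₁₀(28.9/2.8) = 76 − 20.27 = 55.73 dB.
Σ 10^(L/10) = 8.300e+06 → L_total = 10·log₁₀(8.300e+06) = 69.19 dB.

69.2 dB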